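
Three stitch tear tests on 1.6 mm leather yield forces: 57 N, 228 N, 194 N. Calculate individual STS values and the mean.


STS1 = 57 / 1.6 = 35.6 N/mm
STS2 = 228 / 1.6 = 142.5 N/mm
STS3 = 194 / 1.6 = 121.3 N/mm
Mean = (35.6 + 142.5 + 121.3) / 3 = 99.8 N/mm


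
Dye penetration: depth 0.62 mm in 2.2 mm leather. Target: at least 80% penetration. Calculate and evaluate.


Penetration = 28.2%
Meets target: No


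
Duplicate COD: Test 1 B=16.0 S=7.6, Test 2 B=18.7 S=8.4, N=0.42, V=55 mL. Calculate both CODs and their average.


COD1 = 513.2 mg/L
COD2 = 629.2 mg/L
Average = 571.2 mg/L


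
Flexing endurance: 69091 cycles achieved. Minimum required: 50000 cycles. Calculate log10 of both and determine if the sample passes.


Achieved: log10 = 4.84
Required: log10 = 4.70
Passes: Yes

log10(69091) = 4.84
log10(50000) = 4.70
Passes: Yes


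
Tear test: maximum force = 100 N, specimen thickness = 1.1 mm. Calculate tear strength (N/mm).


Tear strength = force / thickness
Tear = 100 / 1.1 = 90.9 N/mm


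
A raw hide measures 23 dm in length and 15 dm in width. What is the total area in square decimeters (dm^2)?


Area = length x width
Area = 23 x 15 = 345 dm^2


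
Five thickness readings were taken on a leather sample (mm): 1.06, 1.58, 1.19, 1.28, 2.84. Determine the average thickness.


1.59 mm


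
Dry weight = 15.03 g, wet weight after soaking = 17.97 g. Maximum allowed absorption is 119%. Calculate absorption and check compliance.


Absorption = 19.6%
Compliant: Yes


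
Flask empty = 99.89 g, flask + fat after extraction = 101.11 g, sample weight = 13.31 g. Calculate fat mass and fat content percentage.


Fat mass = 1.22 g
Fat content = 9.2%

Fat mass = 101.11 - 99.89 = 1.22 g
Fat% = 1.22 / 13.31 x 100 = 9.2%


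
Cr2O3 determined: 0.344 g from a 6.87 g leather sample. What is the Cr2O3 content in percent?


5.01%

Cr2O3% = 0.344 / 6.87 x 100
Cr2O3% = 5.01%


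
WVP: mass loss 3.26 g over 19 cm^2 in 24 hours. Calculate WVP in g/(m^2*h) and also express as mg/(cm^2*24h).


WVP = 3.26 / (19 x 24) x 10000 = 71.49 g/(m^2*h)
Mass loss in mg = 3.26 x 1000 = 3260 mg
Per cm^2 per 24h in mg: 3260 x 24 / (19 x 24) = 78240 / 456 = 171.58 mg/(cm^2*24h)


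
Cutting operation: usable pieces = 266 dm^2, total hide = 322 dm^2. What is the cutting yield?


Yield = usable / total x 100
Yield = 266 / 322 x 100 = 82.6%


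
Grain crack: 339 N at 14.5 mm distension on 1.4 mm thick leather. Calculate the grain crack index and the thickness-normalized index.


Crack index = 339 / 14.5 = 23.4 N/mm
Normalized = 23.4 / 1.4 = 16.7 N/mm per mm


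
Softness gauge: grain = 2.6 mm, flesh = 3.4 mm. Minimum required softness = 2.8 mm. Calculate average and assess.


Average = (2.6 + 3.4) / 2 = 3.00 mm
Minimum = 2.8 mm
Meets requirement: Yes


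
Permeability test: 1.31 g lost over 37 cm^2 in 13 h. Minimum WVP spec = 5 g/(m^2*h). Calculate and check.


WVP = 27.23 g/(m^2*h)
Meets specification: Yes


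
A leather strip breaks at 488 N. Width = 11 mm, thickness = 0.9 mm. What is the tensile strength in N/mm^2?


49.29 N/mm^2


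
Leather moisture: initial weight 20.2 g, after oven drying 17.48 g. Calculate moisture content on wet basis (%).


13.5%


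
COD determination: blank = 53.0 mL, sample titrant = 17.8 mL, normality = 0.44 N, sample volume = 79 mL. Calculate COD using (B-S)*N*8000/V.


1568.4 mg/L

COD = (53.0 - 17.8) x 0.44 x 8000 / 79
COD = 35.2 x 0.44 x 8000 / 79
COD = 1568.4 mg/L


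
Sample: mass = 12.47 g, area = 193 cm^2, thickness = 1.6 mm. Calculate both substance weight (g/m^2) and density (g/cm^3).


Substance weight = 646.1 g/m^2
Density = 0.404 g/cm^3

SW = 12.47 / 193 x 10000 = 646.1 g/m^2
Volume = 193 x 1.6 / 10 = 30.88 cm^3
Density = 12.47 / 30.88 = 0.404 g/cm^3


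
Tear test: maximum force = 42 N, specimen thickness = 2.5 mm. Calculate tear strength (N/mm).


Tear strength = force / thickness
Tear = 42 / 2.5 = 16.8 N/mm


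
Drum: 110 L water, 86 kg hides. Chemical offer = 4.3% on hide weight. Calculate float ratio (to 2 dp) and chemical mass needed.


Float ratio = 110 / 86 = 1.28
Chemical = 86 x 4.3 / 100 = 3.698 kg


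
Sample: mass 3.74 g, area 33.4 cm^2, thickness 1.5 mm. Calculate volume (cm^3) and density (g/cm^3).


Thickness in cm = 1.5 / 10 = 0.15 cm
Volume = 33.4 x 0.15 = 5.010 cm^3
Density = 3.74 / 5.010 = 0.747 g/cm^3


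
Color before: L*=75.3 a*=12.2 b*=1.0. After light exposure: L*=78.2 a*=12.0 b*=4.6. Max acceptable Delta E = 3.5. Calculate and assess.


Delta E = 4.63
Passes: No


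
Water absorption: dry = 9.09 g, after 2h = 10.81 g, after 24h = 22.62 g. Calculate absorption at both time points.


WA (2h) = (10.81 - 9.09) / 9.09 x 100 = 18.9%
WA (24h) = (22.62 - 9.09) / 9.09 x 100 = 148.8%


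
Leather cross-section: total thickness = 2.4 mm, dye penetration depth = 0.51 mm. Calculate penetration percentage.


Penetration% = 0.51 / 2.4 x 100
Penetration = 21.3%


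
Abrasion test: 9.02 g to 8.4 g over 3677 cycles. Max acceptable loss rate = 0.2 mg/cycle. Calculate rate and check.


Rate = 0.169 mg/cycle
Passes: Yes

Loss = 9.02 - 8.4 = 0.620 g
Rate = 0.620 g / 3677 cycles x 1000 = 0.169 mg/cycle
Max = 0.2 mg/cycle
Passes: Yes


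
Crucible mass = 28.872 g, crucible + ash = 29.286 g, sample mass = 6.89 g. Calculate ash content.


Ash mass = 29.286 - 28.872 = 0.414 g
Ash% = 0.414 / 6.89 x 100 = 6.01%


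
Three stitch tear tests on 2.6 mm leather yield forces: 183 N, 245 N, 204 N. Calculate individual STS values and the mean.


STS1 = 70.4 N/mm
STS2 = 94.2 N/mm
STS3 = 78.5 N/mm
Mean = 81.0 N/mm

STS1 = 183 / 2.6 = 70.4 N/mm
STS2 = 245 / 2.6 = 94.2 N/mm
STS3 = 204 / 2.6 = 78.5 N/mm
Mean = (70.4 + 94.2 + 78.5) / 3 = 81.0 N/mm


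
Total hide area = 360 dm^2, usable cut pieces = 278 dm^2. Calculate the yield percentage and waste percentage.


Yield = 77.2%
Waste = 22.8%


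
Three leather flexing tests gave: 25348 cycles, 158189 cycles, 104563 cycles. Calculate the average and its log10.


Average = 96033 cycles
log10 = 4.98


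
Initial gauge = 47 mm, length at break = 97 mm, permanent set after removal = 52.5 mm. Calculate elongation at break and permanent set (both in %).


Elongation at break = 106.4%
Permanent set = 11.7%

Elongation at break = (97 - 47) / 47 x 100 = 106.4%
Permanent set = (52.5 - 47) / 47 x 100 = 11.7%


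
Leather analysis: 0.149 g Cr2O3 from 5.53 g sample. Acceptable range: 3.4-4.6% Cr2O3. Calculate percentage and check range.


Cr2O3% = 0.149 / 5.53 x 100 = 2.69%
Acceptable range: 3.4 to 4.6%
Within range: No


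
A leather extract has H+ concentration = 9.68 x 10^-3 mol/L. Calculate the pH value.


pH = 2.01

pH = -log10[H+]
pH = -log10(9.68 x 10^-3) = 2.01


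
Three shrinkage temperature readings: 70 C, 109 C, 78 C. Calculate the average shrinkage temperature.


Average = (70 + 109 + 78) / 3
Average = 257 / 3 = 85.7 C


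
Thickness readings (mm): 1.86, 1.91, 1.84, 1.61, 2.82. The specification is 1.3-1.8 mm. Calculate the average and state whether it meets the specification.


Sum = 10.04
Average = 10.04 / 5 = 2.01 mm
Specification range: 1.3 to 1.8 mm
Within spec: No


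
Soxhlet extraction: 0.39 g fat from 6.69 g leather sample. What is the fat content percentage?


Fat content = 0.39 / 6.69 x 100
Fat = 5.8%


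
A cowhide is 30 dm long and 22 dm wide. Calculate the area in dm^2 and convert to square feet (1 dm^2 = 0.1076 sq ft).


660 dm^2
71.02 sq ft


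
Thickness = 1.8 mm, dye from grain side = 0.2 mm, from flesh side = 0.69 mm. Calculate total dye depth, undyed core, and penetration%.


Total dyed = 0.2 + 0.69 = 0.89 mm
Undyed core = 1.8 - 0.89 = 0.91 mm
Penetration = 0.89 / 1.8 x 100 = 49.4%


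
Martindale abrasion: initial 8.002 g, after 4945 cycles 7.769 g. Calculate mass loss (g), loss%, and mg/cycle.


Loss = 8.002 - 7.769 = 0.233 g
Loss% = 0.233 / 8.002 x 100 = 2.91%
Rate = 0.233 / 4945 x 1000 = 0.047 mg/cycle


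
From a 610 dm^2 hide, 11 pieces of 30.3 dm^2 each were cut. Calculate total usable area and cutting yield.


Usable area = 333.3 dm^2
Yield = 54.6%


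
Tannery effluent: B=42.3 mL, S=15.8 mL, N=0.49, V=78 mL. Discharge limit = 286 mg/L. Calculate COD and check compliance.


COD = 1331.8 mg/L
Compliant: No


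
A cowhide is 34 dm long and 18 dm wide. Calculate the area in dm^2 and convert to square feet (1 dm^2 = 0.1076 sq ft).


Area = 34 x 18 = 612 dm^2
Conversion: 612 x 0.1076 = 65.85 sq ft


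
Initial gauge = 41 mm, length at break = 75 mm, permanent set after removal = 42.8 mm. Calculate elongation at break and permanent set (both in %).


Elongation at break = (75 - 41) / 41 x 100 = 82.9%
Permanent set = (42.8 - 41) / 41 x 100 = 4.4%


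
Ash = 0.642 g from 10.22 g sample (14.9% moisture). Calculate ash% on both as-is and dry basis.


As-is ash = 6.28%
Dry-basis ash = 7.38%


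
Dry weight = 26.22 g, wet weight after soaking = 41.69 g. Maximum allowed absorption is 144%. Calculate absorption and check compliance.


WA = (41.69 - 26.22) / 26.22 x 100 = 59.0%
Maximum allowed: 144%
Compliant: Yes


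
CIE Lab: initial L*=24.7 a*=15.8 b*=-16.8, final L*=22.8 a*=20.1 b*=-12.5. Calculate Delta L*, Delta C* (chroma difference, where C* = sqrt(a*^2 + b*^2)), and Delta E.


Delta L* = -1.9
Delta C* = 0.61
Delta E = 6.37

Delta L* = 22.8 - 24.7 = -1.9
C1* = sqrt((15.8)^2 + (-16.8)^2) = 23.063
C2* = sqrt((20.1)^2 + (-12.5)^2) = 23.670
Delta C* = 23.670 - 23.063 = 0.61
Delta E = sqrt((-1.9)^2 + (4.3)^2 + (4.3)^2) = 6.37


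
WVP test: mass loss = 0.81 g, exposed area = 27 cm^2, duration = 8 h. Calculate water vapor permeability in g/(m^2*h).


37.50 g/(m^2*h)


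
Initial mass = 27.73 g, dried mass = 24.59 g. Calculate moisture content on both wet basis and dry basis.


Wet basis = 11.3%
Dry basis = 12.8%

Moisture lost = 27.73 - 24.59 = 3.14 g
Wet basis MC = 3.14 / 27.73 x 100 = 11.3%
Dry basis MC = 3.14 / 24.59 x 100 = 12.8%


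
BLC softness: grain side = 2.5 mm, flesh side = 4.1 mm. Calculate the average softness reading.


3.30 mm


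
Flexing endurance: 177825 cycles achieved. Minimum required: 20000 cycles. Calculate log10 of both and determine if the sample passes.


log10(177825) = 5.25
log10(20000) = 4.30
Passes: Yes


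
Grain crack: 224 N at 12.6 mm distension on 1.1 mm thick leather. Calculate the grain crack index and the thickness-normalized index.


Crack index = 224 / 12.6 = 17.8 N/mm
Normalized = 17.8 / 1.1 = 16.2 N/mm per mm


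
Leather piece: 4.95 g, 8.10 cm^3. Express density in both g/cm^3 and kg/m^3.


0.611 g/cm^3
611 kg/m^3

Density = 4.95 / 8.10 = 0.611 g/cm^3
Convert: 0.611 x 1000 = 611 kg/m^3


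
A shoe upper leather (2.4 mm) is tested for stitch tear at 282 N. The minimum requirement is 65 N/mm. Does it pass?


STS = 117.5 N/mm
Passes: Yes

STS = 282 / 2.4 = 117.5 N/mm
Minimum required: 65 N/mm
Passes: Yes


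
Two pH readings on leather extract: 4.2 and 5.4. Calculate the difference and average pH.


Difference = 1.2
Average pH = 4.80

Difference = |4.2 - 5.4| = 1.2
Average = (4.2 + 5.4) / 2 = 4.80


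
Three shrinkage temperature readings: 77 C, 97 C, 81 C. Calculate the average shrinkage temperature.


85.0 C

Average = (77 + 97 + 81) / 3
Average = 255 / 3 = 85.0 C


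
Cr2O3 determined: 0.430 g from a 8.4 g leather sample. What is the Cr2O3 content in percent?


5.12%

Cr2O3% = 0.430 / 8.4 x 100
Cr2O3% = 5.12%


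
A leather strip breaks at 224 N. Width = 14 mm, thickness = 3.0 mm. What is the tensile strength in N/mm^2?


Cross-sectional area = 14 x 3.0 = 42.0 mm^2
Tensile strength = 224 / 42.0 = 5.33 N/mm^2


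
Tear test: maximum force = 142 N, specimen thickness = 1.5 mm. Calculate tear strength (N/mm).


94.7 N/mm

Tear strength = force / thickness
Tear = 142 / 1.5 = 94.7 N/mm


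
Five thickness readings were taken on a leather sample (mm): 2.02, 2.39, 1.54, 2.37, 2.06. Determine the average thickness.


2.08 mm


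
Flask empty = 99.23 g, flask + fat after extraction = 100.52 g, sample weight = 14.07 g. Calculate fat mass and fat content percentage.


Fat mass = 100.52 - 99.23 = 1.29 g
Fat% = 1.29 / 14.07 x 100 = 9.2%


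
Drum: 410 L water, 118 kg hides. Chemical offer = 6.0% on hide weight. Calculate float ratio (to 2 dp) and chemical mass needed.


Float ratio = 3.47
Chemical needed = 7.08 kg

Float ratio = 410 / 118 = 3.47
Chemical = 118 x 6.0 / 100 = 7.08 kg


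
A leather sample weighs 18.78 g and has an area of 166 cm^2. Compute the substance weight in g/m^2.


1131.3 g/m^2

Substance weight = mass / area x 10000
SW = 18.78 / 166 x 10000
SW = 1131.3 g/m^2


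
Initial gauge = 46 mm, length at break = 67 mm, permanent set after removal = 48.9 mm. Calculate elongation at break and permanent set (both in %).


Elongation at break = (67 - 46) / 46 x 100 = 45.7%
Permanent set = (48.9 - 46) / 46 x 100 = 6.3%


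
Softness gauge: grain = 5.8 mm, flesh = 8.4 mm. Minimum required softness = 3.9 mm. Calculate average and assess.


Average softness = 7.10 mm
Meets requirement: Yes


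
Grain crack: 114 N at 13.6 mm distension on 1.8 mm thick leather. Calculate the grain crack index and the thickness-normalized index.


Crack index = 114 / 13.6 = 8.4 N/mm
Normalized = 8.4 / 1.8 = 4.7 N/mm per mm


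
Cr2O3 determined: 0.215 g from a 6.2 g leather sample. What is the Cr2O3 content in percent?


Cr2O3% = 0.215 / 6.2 x 100
Cr2O3% = 3.47%


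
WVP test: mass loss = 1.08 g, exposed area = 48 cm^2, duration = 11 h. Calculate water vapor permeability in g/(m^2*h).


WVP = mass_loss / (area x time) x 10000
WVP = 1.08 / (48 x 11) x 10000
WVP = 1.08 / 528 x 10000 = 20.45 g/(m^2*h)


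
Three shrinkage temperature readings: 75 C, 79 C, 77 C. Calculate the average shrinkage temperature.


77.0 C

Average = (75 + 79 + 77) / 3
Average = 231 / 3 = 77.0 C


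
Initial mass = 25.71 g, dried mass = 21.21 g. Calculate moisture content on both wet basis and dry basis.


Wet basis = 17.5%
Dry basis = 21.2%

Moisture lost = 25.71 - 21.21 = 4.50 g
Wet basis MC = 4.50 / 25.71 x 100 = 17.5%
Dry basis MC = 4.50 / 21.21 x 100 = 21.2%


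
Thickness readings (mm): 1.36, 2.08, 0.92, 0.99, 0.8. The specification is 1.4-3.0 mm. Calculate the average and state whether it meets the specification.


Average = 1.23 mm
Within specification: No


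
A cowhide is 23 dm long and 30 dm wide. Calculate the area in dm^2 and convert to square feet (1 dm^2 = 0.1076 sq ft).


690 dm^2
74.24 sq ft


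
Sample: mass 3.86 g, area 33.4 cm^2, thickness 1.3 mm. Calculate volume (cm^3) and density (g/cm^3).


Thickness in cm = 1.3 / 10 = 0.13 cm
Volume = 33.4 x 0.13 = 4.342 cm^3
Density = 3.86 / 4.342 = 0.889 g/cm^3


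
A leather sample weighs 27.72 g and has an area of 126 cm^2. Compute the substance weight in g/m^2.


2200.0 g/m^2


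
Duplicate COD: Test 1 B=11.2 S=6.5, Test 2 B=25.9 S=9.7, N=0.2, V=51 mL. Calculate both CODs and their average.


COD1 = (11.2 - 6.5) x 0.2 x 8000 / 51 = 147.5 mg/L
COD2 = (25.9 - 9.7) x 0.2 x 8000 / 51 = 508.2 mg/L
Average = (147.5 + 508.2) / 2 = 327.9 mg/L


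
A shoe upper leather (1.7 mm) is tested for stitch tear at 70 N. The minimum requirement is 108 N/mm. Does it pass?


STS = 70 / 1.7 = 41.2 N/mm
Minimum required: 108 N/mm
Passes: No


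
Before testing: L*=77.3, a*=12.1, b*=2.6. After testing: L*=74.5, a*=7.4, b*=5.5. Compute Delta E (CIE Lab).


Delta E = 6.19

dL = 74.5 - 77.3 = -2.8
da = 7.4 - 12.1 = -4.7
db = 5.5 - 2.6 = 2.9
dE = sqrt((-2.8)^2 + (-4.7)^2 + (2.9)^2) = 6.19


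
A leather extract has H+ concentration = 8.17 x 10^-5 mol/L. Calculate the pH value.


pH = -log10[H+]
pH = -log10(8.17 x 10^-5) = 4.09


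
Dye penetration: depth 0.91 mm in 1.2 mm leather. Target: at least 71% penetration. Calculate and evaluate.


Penetration = 0.91 / 1.2 x 100 = 75.8%
Target: 71%
Meets target: Yes


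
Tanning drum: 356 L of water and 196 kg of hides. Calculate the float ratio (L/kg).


1.8


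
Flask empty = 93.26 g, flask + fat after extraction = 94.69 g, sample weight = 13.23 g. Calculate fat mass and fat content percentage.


Fat mass = 1.43 g
Fat content = 10.8%


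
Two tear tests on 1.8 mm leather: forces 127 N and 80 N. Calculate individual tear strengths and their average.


Tear 1 = 70.6 N/mm
Tear 2 = 44.4 N/mm
Average = 57.5 N/mm

Tear 1 = 127 / 1.8 = 70.6 N/mm
Tear 2 = 80 / 1.8 = 44.4 N/mm
Average = (70.6 + 44.4) / 2 = 57.5 N/mm


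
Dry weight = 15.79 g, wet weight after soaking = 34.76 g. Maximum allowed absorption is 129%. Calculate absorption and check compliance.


Absorption = 120.1%
Compliant: Yes


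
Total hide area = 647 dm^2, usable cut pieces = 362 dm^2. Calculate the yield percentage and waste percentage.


Yield = 362 / 647 x 100 = 56.0%
Waste = 647 - 362 = 285 dm^2
Waste% = 100 - 56.0 = 44.0%


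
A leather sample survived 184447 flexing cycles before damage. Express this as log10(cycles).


5.27


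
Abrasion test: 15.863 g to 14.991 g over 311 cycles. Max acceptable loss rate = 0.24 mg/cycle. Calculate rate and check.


Loss = 15.863 - 14.991 = 0.872 g
Rate = 0.872 g / 311 cycles x 1000 = 2.804 mg/cycle
Max = 0.24 mg/cycle
Passes: No


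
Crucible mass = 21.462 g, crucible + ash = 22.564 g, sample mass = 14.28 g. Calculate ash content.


Ash mass = 22.564 - 21.462 = 1.102 g
Ash% = 1.102 / 14.28 x 100 = 7.72%


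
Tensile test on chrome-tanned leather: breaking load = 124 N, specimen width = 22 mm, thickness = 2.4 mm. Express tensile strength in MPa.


Cross-section = 22 x 2.4 = 52.8 mm^2
TS = 124 / 52.8 = 2.35 MPa
(1 N/mm^2 = 1 MPa)


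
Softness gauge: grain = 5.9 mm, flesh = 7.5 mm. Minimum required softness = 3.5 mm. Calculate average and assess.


Average softness = 6.70 mm
Meets requirement: Yes

Average = (5.9 + 7.5) / 2 = 6.70 mm
Minimum = 3.5 mm
Meets requirement: Yes


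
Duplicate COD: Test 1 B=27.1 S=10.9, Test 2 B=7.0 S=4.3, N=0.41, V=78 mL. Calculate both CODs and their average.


COD1 = 681.2 mg/L
COD2 = 113.5 mg/L
Average = 397.4 mg/L

COD1 = (27.1 - 10.9) x 0.41 x 8000 / 78 = 681.2 mg/L
COD2 = (7.0 - 4.3) x 0.41 x 8000 / 78 = 113.5 mg/L
Average = (681.2 + 113.5) / 2 = 397.4 mg/L


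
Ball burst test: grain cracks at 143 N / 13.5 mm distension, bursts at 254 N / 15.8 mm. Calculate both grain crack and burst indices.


Crack index = 10.6 N/mm
Burst index = 16.1 N/mm


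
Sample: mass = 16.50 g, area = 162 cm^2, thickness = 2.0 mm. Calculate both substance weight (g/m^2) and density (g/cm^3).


SW = 16.50 / 162 x 10000 = 1018.5 g/m^2
Volume = 162 x 2.0 / 10 = 32.40 cm^3
Density = 16.50 / 32.40 = 0.509 g/cm^3


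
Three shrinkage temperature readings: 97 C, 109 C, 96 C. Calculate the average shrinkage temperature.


100.7 C


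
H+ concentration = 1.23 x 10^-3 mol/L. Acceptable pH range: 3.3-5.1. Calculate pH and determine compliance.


pH = 2.91
Compliant: No

pH = -log10(1.23 x 10^-3) = 2.91
Range: 3.3 to 5.1
Compliant: No


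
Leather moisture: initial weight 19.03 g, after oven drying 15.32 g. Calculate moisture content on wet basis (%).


Moisture = 19.03 - 15.32 = 3.71 g
MC = 3.71 / 19.03 x 100 = 19.5%


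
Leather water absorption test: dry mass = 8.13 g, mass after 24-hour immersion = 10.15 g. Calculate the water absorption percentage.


Water absorbed = 10.15 - 8.13 = 2.02 g
WA% = 2.02 / 8.13 x 100 = 24.8%


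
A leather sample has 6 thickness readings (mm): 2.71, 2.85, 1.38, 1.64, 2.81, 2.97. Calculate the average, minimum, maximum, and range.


Average = 2.39 mm
Min = 1.38 mm
Max = 2.97 mm
Range = 1.59 mm

Sum = 14.36
Average = 14.36 / 6 = 2.39 mm
Minimum = 1.38 mm
Maximum = 2.97 mm
Range = 2.97 - 1.38 = 1.59 mm


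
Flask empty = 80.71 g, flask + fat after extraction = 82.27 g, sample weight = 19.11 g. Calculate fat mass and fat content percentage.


Fat mass = 82.27 - 80.71 = 1.56 g
Fat% = 1.56 / 19.11 x 100 = 8.2%


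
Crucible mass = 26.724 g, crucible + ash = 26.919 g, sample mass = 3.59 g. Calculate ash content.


Ash mass = 26.919 - 26.724 = 0.195 g
Ash% = 0.195 / 3.59 x 100 = 5.43%


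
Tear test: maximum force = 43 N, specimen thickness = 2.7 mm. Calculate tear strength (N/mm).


Tear strength = force / thickness
Tear = 43 / 2.7 = 15.9 N/mm


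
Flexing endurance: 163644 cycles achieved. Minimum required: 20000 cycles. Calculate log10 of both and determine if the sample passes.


Achieved: log10 = 5.21
Required: log10 = 4.30
Passes: Yes


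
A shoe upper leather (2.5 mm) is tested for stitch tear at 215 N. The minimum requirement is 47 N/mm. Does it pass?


STS = 215 / 2.5 = 86.0 N/mm
Minimum required: 47 N/mm
Passes: Yes


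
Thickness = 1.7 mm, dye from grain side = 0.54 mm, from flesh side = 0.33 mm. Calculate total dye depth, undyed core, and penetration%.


Total dyed = 0.54 + 0.33 = 0.87 mm
Undyed core = 1.7 - 0.87 = 0.83 mm
Penetration = 0.87 / 1.7 x 100 = 51.2%


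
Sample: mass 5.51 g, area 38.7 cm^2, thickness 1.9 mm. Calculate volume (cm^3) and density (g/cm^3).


Volume = 7.353 cm^3
Density = 0.749 g/cm^3

Thickness in cm = 1.9 / 10 = 0.19 cm
Volume = 38.7 x 0.19 = 7.353 cm^3
Density = 5.51 / 7.353 = 0.749 g/cm^3


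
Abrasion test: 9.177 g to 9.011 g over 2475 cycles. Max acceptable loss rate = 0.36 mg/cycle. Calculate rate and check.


Rate = 0.067 mg/cycle
Passes: Yes


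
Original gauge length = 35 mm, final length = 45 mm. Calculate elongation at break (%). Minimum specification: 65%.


Elongation = 28.6%
Meets spec: No


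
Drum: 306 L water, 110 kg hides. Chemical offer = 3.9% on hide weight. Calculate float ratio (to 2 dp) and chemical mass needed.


Float ratio = 2.78
Chemical needed = 4.29 kg

Float ratio = 306 / 110 = 2.78
Chemical = 110 x 3.9 / 100 = 4.29 kg


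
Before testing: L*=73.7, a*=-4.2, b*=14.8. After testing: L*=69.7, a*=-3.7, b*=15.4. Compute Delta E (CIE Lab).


dL = 69.7 - 73.7 = -4.0
da = -3.7 - (-4.2) = 0.5
db = 15.4 - 14.8 = 0.6
dE = sqrt((-4.0)^2 + (0.5)^2 + (0.6)^2) = 4.08


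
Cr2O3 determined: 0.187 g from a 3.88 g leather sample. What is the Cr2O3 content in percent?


4.82%


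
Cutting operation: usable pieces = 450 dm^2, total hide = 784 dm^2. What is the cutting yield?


Yield = usable / total x 100
Yield = 450 / 784 x 100 = 57.4%


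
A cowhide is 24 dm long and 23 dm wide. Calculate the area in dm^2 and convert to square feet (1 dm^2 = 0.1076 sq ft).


Area = 24 x 23 = 552 dm^2
Conversion: 552 x 0.1076 = 59.40 sq ft


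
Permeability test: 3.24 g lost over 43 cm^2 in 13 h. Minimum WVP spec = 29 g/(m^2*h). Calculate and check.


WVP = 57.96 g/(m^2*h)
Meets specification: Yes

WVP = 3.24 / (43 x 13) x 10000 = 57.96 g/(m^2*h)
Minimum: 29 g/(m^2*h)
Meets spec: Yes


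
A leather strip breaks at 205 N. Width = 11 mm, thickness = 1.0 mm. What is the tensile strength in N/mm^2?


Cross-sectional area = 11 x 1.0 = 11.0 mm^2
Tensile strength = 205 / 11.0 = 18.64 N/mm^2


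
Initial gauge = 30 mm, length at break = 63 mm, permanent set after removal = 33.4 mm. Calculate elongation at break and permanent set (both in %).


Elongation at break = 110.0%
Permanent set = 11.3%

Elongation at break = (63 - 30) / 30 x 100 = 110.0%
Permanent set = (33.4 - 30) / 30 x 100 = 11.3%


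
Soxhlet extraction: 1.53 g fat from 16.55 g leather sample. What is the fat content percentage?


Fat content = 1.53 / 16.55 x 100
Fat = 9.2%


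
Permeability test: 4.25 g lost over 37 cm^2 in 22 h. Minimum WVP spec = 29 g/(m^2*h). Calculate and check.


WVP = 52.21 g/(m^2*h)
Meets specification: Yes

WVP = 4.25 / (37 x 22) x 10000 = 52.21 g/(m^2*h)
Minimum: 29 g/(m^2*h)
Meets spec: Yes


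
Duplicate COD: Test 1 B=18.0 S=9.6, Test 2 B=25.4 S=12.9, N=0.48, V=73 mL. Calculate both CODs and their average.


COD1 = (18.0 - 9.6) x 0.48 x 8000 / 73 = 441.9 mg/L
COD2 = (25.4 - 12.9) x 0.48 x 8000 / 73 = 657.5 mg/L
Average = (441.9 + 657.5) / 2 = 549.7 mg/L


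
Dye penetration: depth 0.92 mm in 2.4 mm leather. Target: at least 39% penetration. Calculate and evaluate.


Penetration = 38.3%
Meets target: No

Penetration = 0.92 / 2.4 x 100 = 38.3%
Target: 39%
Meets target: No


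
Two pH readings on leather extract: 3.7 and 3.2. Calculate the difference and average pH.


Difference = |3.7 - 3.2| = 0.5
Average = (3.7 + 3.2) / 2 = 3.45


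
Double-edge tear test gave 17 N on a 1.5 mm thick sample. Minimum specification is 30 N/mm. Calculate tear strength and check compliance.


Tear strength = 11.3 N/mm
Compliant: No


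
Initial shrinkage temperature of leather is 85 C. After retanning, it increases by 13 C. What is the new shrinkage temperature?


98 C


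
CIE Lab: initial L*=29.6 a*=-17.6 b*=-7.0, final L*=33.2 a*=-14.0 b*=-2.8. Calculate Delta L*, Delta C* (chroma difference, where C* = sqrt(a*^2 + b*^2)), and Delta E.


Delta L* = 33.2 - 29.6 = 3.6
C1* = sqrt((-17.6)^2 + (-7.0)^2) = 18.941
C2* = sqrt((-14.0)^2 + (-2.8)^2) = 14.277
Delta C* = 14.277 - 18.941 = -4.66
Delta E = sqrt((3.6)^2 + (3.6)^2 + (4.2)^2) = 6.60


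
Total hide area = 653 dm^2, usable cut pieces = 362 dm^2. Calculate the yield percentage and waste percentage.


Yield = 55.4%
Waste = 44.6%

Yield = 362 / 653 x 100 = 55.4%
Waste = 653 - 362 = 291 dm^2
Waste% = 100 - 55.4 = 44.6%


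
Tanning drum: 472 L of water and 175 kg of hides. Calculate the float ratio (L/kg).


Float ratio = water / hide weight
Ratio = 472 / 175 = 2.7


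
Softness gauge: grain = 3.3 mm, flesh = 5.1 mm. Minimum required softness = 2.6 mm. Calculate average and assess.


Average softness = 4.20 mm
Meets requirement: Yes

Average = (3.3 + 5.1) / 2 = 4.20 mm
Minimum = 2.6 mm
Meets requirement: Yes


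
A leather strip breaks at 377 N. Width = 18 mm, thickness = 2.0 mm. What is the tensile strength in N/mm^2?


10.47 N/mm^2


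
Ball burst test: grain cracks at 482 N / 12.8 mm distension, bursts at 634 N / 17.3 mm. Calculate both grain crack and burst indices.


Crack index = 37.7 N/mm
Burst index = 36.6 N/mm

Crack index = 482 / 12.8 = 37.7 N/mm
Burst index = 634 / 17.3 = 36.6 N/mm


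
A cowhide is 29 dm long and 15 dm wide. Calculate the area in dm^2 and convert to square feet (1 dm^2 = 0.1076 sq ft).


435 dm^2
46.81 sq ft

Area = 29 x 15 = 435 dm^2
Conversion: 435 x 0.1076 = 46.81 sq ft


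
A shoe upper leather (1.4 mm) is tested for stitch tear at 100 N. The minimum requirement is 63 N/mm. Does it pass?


STS = 71.4 N/mm
Passes: Yes

STS = 100 / 1.4 = 71.4 N/mm
Minimum required: 63 N/mm
Passes: Yes


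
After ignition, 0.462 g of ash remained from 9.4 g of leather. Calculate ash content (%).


4.91%

Ash% = 0.462 / 9.4 x 100
Ash% = 4.91%


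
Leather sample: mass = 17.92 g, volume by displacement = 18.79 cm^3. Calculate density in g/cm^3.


Density = mass / volume
Density = 17.92 / 18.79 = 0.954 g/cm^3


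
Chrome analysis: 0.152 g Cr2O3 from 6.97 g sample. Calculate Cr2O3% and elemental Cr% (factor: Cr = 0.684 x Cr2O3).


Cr2O3 = 2.18%
Cr = 1.49%


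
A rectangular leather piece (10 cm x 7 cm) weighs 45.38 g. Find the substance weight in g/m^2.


Area = 10 x 7 = 70 cm^2
SW = 45.38 / 70 x 10000 = 6482.9 g/m^2


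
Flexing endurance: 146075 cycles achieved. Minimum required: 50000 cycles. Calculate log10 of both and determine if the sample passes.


Achieved: log10 = 5.16
Required: log10 = 4.70
Passes: Yes


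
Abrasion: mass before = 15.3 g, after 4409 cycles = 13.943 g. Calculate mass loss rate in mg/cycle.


Mass loss = 15.3 - 13.943 = 1.357 g
Rate = 1.357 / 4409 x 1000 = 0.308 mg/cycle


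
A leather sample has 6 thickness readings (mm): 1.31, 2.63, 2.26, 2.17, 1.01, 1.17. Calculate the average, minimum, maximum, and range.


Average = 1.76 mm
Min = 1.01 mm
Max = 2.63 mm
Range = 1.62 mm


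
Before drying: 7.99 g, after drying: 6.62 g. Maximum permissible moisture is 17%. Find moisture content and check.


MC = (7.99 - 6.62) / 7.99 x 100 = 17.1%
Maximum: 17%
Acceptable: No


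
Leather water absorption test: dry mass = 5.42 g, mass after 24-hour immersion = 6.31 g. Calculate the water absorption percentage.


16.4%

Water absorbed = 6.31 - 5.42 = 0.89 g
WA% = 0.89 / 5.42 x 100 = 16.4%


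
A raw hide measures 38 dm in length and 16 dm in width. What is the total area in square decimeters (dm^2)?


608 dm^2

Area = length x width
Area = 38 x 16 = 608 dm^2


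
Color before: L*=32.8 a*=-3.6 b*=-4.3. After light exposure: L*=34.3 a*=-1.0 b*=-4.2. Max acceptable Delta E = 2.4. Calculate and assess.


Delta E = 3.00
Passes: No

dL = 1.5, da = 2.6, db = 0.1
dE = sqrt((1.5)^2 + (2.6)^2 + (0.1)^2) = 3.00
Max = 2.4
Passes: No


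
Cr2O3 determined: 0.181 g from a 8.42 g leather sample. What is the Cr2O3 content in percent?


Cr2O3% = 0.181 / 8.42 x 100
Cr2O3% = 2.15%


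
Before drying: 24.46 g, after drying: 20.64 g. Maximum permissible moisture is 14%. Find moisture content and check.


MC = (24.46 - 20.64) / 24.46 x 100 = 15.6%
Maximum: 14%
Acceptable: No


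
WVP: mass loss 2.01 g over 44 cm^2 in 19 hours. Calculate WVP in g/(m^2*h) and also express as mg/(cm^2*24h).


WVP = 2.01 / (44 x 19) x 10000 = 24.04 g/(m^2*h)
Mass loss in mg = 2.01 x 1000 = 2010 mg
Per cm^2 per 24h in mg: 2010 x 24 / (44 x 19) = 48240 / 836 = 57.70 mg/(cm^2*24h)


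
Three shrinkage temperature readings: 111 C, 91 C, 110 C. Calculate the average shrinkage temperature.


104.0 C

Average = (111 + 91 + 110) / 3
Average = 312 / 3 = 104.0 C


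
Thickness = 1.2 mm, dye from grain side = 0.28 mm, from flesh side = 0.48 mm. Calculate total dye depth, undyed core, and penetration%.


Total dyed = 0.76 mm
Undyed core = 0.44 mm
Penetration = 63.3%

Total dyed = 0.28 + 0.48 = 0.76 mm
Undyed core = 1.2 - 0.76 = 0.44 mm
Penetration = 0.76 / 1.2 x 100 = 63.3%


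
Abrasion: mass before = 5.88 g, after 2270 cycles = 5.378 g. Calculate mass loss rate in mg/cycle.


0.221 mg/cycle

Mass loss = 5.88 - 5.378 = 0.502 g
Rate = 0.502 / 2270 x 1000 = 0.221 mg/cycle


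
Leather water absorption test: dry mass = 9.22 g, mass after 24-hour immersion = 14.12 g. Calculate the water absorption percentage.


Water absorbed = 14.12 - 9.22 = 4.90 g
WA% = 4.90 / 9.22 x 100 = 53.1%


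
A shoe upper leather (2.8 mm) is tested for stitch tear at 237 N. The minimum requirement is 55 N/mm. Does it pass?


STS = 237 / 2.8 = 84.6 N/mm
Minimum required: 55 N/mm
Passes: Yes


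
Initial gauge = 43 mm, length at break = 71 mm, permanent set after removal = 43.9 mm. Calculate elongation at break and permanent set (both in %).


Elongation at break = 65.1%
Permanent set = 2.1%

Elongation at break = (71 - 43) / 43 x 100 = 65.1%
Permanent set = (43.9 - 43) / 43 x 100 = 2.1%


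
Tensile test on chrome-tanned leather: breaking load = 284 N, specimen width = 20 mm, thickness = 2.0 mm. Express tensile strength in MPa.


7.10 MPa

Cross-section = 20 x 2.0 = 40.0 mm^2
TS = 284 / 40.0 = 7.10 MPa
(1 N/mm^2 = 1 MPa)


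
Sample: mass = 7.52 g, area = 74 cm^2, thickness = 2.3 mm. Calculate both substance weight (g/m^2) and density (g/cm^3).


Substance weight = 1016.2 g/m^2
Density = 0.442 g/cm^3

SW = 7.52 / 74 x 10000 = 1016.2 g/m^2
Volume = 74 x 2.3 / 10 = 17.02 cm^3
Density = 7.52 / 17.02 = 0.442 g/cm^3


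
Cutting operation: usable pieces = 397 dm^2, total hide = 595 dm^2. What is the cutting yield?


Yield = usable / total x 100
Yield = 397 / 595 x 100 = 66.7%


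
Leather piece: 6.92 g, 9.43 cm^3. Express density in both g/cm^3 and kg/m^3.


0.734 g/cm^3
734 kg/m^3

Density = 6.92 / 9.43 = 0.734 g/cm^3
Convert: 0.734 x 1000 = 734 kg/m^3


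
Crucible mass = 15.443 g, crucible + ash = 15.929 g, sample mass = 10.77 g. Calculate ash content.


Ash mass = 15.929 - 15.443 = 0.486 g
Ash% = 0.486 / 10.77 x 100 = 4.51%


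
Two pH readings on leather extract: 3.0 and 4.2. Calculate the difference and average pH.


Difference = |3.0 - 4.2| = 1.2
Average = (3.0 + 4.2) / 2 = 3.60


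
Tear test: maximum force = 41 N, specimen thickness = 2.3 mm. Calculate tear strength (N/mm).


Tear strength = force / thickness
Tear = 41 / 2.3 = 17.8 N/mm


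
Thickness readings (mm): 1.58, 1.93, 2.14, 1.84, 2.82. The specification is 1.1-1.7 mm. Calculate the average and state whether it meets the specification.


Sum = 10.31
Average = 10.31 / 5 = 2.06 mm
Specification range: 1.1 to 1.7 mm
Within spec: No


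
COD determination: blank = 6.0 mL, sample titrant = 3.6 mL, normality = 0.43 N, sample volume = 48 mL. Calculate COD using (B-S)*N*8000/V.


172.0 mg/L

COD = (6.0 - 3.6) x 0.43 x 8000 / 48
COD = 2.4 x 0.43 x 8000 / 48
COD = 172.0 mg/L


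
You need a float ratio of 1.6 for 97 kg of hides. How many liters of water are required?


Water = hide weight x target ratio
Water = 97 x 1.6 = 155.2 L


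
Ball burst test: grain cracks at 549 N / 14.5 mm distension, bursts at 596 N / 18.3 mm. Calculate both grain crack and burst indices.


Crack index = 549 / 14.5 = 37.9 N/mm
Burst index = 596 / 18.3 = 32.6 N/mm


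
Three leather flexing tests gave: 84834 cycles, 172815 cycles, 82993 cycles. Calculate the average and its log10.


Average = 113547 cycles
log10 = 5.06

Average = (84834 + 172815 + 82993) / 3 = 113547 cycles
log10(113547) = 5.06


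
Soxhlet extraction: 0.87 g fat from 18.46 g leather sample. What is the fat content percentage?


Fat content = 0.87 / 18.46 x 100
Fat = 4.7%


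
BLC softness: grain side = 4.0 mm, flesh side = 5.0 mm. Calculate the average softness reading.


Average = (4.0 + 5.0) / 2
Average = 4.50 mm


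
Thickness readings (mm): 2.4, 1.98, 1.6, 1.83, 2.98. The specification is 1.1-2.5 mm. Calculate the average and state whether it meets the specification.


Average = 2.16 mm
Within specification: Yes

Sum = 10.79
Average = 10.79 / 5 = 2.16 mm
Specification range: 1.1 to 2.5 mm
Within spec: Yes


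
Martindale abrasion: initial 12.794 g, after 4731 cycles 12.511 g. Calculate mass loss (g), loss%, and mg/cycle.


Loss = 12.794 - 12.511 = 0.283 g
Loss% = 0.283 / 12.794 x 100 = 2.21%
Rate = 0.283 / 4731 x 1000 = 0.060 mg/cycle


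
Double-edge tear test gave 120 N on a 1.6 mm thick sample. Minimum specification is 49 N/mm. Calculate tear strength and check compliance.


Tear strength = 120 / 1.6 = 75.0 N/mm
Required minimum = 49 N/mm
Compliant: Yes


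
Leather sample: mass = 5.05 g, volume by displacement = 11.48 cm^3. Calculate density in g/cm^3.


Density = mass / volume
Density = 5.05 / 11.48 = 0.440 g/cm^3


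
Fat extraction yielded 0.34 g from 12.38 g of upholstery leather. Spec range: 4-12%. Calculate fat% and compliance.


Fat content = 2.7%
Compliant: No

Fat% = 0.34 / 12.38 x 100 = 2.7%
Spec range: 4-12%
Compliant: No


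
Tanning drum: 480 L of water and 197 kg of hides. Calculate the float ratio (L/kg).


2.4

Float ratio = water / hide weight
Ratio = 480 / 197 = 2.4


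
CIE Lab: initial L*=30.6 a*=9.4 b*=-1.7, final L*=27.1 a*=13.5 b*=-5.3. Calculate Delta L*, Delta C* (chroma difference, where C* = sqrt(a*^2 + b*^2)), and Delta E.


Delta L* = 27.1 - 30.6 = -3.5
C1* = sqrt((9.4)^2 + (-1.7)^2) = 9.552
C2* = sqrt((13.5)^2 + (-5.3)^2) = 14.503
Delta C* = 14.503 - 9.552 = 4.95
Delta E = sqrt((-3.5)^2 + (4.1)^2 + (-3.6)^2) = 6.48


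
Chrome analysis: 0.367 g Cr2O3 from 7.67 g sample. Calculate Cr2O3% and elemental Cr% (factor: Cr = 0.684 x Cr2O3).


Cr2O3% = 0.367 / 7.67 x 100 = 4.78%
Cr% = 4.78 x 0.684 = 3.27%


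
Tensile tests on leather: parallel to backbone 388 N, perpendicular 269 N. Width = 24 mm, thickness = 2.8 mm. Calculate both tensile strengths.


Area = 24 x 2.8 = 67.2 mm^2
TS (parallel) = 388 / 67.2 = 5.77 N/mm^2
TS (perpendicular) = 269 / 67.2 = 4.00 N/mm^2


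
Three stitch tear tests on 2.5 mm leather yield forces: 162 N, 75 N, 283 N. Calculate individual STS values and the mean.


STS1 = 64.8 N/mm
STS2 = 30.0 N/mm
STS3 = 113.2 N/mm
Mean = 69.3 N/mm

STS1 = 162 / 2.5 = 64.8 N/mm
STS2 = 75 / 2.5 = 30.0 N/mm
STS3 = 283 / 2.5 = 113.2 N/mm
Mean = (64.8 + 30.0 + 113.2) / 3 = 69.3 N/mm


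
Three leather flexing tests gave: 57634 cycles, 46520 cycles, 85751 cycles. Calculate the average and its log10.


Average = 63302 cycles
log10 = 4.80

Average = (57634 + 46520 + 85751) / 3 = 63302 cycles
log10(63302) = 4.80


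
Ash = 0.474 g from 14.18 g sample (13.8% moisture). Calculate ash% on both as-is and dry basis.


As-is ash% = 0.474 / 14.18 x 100 = 3.34%
Dry mass = 14.18 x (100 - 13.8) / 100 = 12.22316 g
Dry-basis ash% = 0.474 / 12.22316 x 100 = 3.88%


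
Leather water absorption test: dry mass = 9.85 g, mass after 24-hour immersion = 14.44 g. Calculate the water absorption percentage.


Water absorbed = 14.44 - 9.85 = 4.59 g
WA% = 4.59 / 9.85 x 100 = 46.6%


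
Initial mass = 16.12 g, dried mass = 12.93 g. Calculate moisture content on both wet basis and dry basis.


Moisture lost = 16.12 - 12.93 = 3.19 g
Wet basis MC = 3.19 / 16.12 x 100 = 19.8%
Dry basis MC = 3.19 / 12.93 x 100 = 24.7%


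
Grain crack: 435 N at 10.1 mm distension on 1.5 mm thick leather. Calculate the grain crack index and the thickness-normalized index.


Crack index = 435 / 10.1 = 43.1 N/mm
Normalized = 43.1 / 1.5 = 28.7 N/mm per mm


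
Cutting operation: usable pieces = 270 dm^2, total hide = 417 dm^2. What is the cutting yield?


64.7%


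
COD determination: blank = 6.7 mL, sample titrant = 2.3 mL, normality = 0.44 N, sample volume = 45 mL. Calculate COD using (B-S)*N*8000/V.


COD = (6.7 - 2.3) x 0.44 x 8000 / 45
COD = 4.4 x 0.44 x 8000 / 45
COD = 344.2 mg/L


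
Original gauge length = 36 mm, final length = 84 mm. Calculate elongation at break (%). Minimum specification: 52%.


Elongation = 133.3%
Meets spec: Yes

Extension = 84 - 36 = 48 mm
Elongation = 48 / 36 x 100 = 133.3%
Minimum required: 52%
Meets specification: Yes


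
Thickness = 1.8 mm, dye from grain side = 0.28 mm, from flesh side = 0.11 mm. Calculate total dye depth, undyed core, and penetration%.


Total dyed = 0.39 mm
Undyed core = 1.41 mm
Penetration = 21.7%


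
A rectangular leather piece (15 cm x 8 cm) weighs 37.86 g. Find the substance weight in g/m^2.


Area = 15 x 8 = 120 cm^2
SW = 37.86 / 120 x 10000 = 3155.0 g/m^2


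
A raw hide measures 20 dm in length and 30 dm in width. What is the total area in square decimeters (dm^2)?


600 dm^2


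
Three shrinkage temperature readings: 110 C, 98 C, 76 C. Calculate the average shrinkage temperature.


Average = (110 + 98 + 76) / 3
Average = 284 / 3 = 94.7 C


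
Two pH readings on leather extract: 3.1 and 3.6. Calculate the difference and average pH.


Difference = 0.5
Average pH = 3.35

Difference = |3.1 - 3.6| = 0.5
Average = (3.1 + 3.6) / 2 = 3.35


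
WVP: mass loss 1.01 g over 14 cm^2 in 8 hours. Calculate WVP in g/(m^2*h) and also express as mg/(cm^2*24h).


WVP = 90.18 g/(m^2*h)
Daily rate = 216.43 mg/(cm^2*24h)

WVP = 1.01 / (14 x 8) x 10000 = 90.18 g/(m^2*h)
Mass loss in mg = 1.01 x 1000 = 1010 mg
Per cm^2 per 24h in mg: 1010 x 24 / (14 x 8) = 24240 / 112 = 216.43 mg/(cm^2*24h)


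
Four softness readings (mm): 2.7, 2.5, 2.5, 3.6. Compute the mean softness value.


2.83 mm

Sum = 2.7 + 2.5 + 2.5 + 3.6
Mean = 11.3 / 4 = 2.83 mm


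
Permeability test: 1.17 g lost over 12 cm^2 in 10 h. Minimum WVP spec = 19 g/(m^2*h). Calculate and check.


WVP = 1.17 / (12 x 10) x 10000 = 97.50 g/(m^2*h)
Minimum: 19 g/(m^2*h)
Meets spec: Yes
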